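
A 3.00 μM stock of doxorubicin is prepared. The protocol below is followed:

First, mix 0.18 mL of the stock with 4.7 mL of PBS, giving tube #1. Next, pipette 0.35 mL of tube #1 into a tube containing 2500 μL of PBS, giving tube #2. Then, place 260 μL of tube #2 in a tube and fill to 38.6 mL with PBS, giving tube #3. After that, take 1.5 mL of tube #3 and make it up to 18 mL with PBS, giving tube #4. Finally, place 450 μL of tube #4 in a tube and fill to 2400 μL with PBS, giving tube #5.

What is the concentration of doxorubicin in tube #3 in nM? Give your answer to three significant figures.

Step 1: 0.18 mL + 4.7 mL = 4.88 mL total → factor 4.88/0.18 = 27.111
Step 2: 0.35 mL + 2500 μL = 2.85 mL total → factor 2.85/0.35 = 8.1429
Step 3: 260 μL brought to 38.6 mL → factor 38600/260 = 148.46
Dilution factor through tube #3 = 27.111 × 8.1429 × 148.46 = 32775
[tube #3] = 3.00 μM / 32775 = 9.153 × 10^-5 μM = 0.0915 nM

0.0915 nM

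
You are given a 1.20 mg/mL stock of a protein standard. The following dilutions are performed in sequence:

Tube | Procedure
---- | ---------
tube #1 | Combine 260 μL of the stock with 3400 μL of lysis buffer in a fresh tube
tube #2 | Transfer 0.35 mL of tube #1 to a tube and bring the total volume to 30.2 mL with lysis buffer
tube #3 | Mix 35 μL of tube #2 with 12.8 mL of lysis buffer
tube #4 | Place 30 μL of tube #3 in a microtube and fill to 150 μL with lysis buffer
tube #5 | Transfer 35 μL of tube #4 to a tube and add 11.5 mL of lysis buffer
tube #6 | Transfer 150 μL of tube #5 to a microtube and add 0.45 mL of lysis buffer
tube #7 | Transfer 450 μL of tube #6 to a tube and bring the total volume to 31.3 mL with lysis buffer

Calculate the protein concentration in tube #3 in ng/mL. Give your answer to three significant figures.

2.69 ng/mL

Step 1: 260 μL + 3400 μL = 3660 μL total → factor 3660/260 = 14.077
Step 2: 0.35 mL brought to 30.2 mL → factor 30.2/0.35 = 86.286
Step 3: 35 μL + 12.8 mL = 12835 μL total → factor 12835/35 = 366.71
Dilution factor through tube #3 = 14.077 × 86.286 × 366.71 = 4.4542 × 10^5
[tube #3] = 1.20 mg/mL / 4.4542 × 10^5 = 2.694 × 10^-6 mg/mL = 2.69 ng/mL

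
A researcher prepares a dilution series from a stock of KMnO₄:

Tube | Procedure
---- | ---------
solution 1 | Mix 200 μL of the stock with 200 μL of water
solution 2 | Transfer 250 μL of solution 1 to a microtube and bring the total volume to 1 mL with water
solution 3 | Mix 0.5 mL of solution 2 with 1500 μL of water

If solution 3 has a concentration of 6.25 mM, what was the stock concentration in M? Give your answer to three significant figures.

Step 1: 200 μL + 200 μL = 400 μL total → factor 400/200 = 2
Step 2: 250 μL brought to 1 mL → factor 1000/250 = 4
Step 3: 0.5 mL + 1500 μL = 2 mL total → factor 2/0.5 = 4
Overall dilution factor = 2 × 4 × 4 = 32
Stock = 6.25 mM × 32 = 200.0 mM = 0.200 M

0.200 M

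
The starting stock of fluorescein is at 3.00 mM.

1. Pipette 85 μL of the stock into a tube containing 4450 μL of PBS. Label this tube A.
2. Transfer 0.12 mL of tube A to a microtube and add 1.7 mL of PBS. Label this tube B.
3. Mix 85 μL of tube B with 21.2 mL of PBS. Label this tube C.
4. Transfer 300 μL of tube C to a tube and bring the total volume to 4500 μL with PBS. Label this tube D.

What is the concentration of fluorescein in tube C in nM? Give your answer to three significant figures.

Step 1: 85 μL + 4450 μL = 4535 μL total → factor 4535/85 = 53.353
Step 2: 0.12 mL + 1.7 mL = 1.82 mL total → factor 1.82/0.12 = 15.167
Step 3: 85 μL + 21.2 mL = 21285 μL total → factor 21285/85 = 250.41
Dilution factor through tube C = 53.353 × 15.167 × 250.41 = 2.0263 × 10^5
[tube C] = 3.00 mM / 2.0263 × 10^5 = 1.481 × 10^-5 mM = 14.8 nM

14.8 nM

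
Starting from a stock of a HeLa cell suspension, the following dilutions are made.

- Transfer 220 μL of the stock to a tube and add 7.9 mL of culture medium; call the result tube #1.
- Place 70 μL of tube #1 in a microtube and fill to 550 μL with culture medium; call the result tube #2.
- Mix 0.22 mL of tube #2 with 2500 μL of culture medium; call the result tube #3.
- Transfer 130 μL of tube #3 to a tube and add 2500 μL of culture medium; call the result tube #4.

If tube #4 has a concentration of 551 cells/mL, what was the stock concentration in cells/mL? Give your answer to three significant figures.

Step 1: 220 μL + 7.9 mL = 8120 μL total → factor 8120/220 = 36.909
Step 2: 70 μL brought to 550 μL → factor 550/70 = 7.8571
Step 3: 0.22 mL + 2500 μL = 2.72 mL total → factor 2.72/0.22 = 12.364
Step 4: 130 μL + 2500 μL = 2630 μL total → factor 2630/130 = 20.231
Overall dilution factor = 36.909 × 7.8571 × 12.364 × 20.231 = 72537
Stock = 551 cells/mL × 72537 = 4.00 × 10^7 cells/mL

4.00 × 10^7 cells/mL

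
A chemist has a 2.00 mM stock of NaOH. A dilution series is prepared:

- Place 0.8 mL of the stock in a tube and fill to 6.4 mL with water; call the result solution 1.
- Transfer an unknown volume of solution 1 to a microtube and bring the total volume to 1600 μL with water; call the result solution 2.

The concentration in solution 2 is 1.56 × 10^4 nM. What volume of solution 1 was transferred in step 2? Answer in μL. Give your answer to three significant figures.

99.8 μL

Step 1: 0.8 mL brought to 6.4 mL → factor 6.4/0.8 = 8
Step 2: v brought to 1600 μL → factor = 1600 μL/v
Product of known-step factors = 8
Overall factor = 2.00 mM / (1.56 × 10^4 nM) = 128.21
Step-2 factor = 128.21 / 8 = 16.026
v = 1600 μL / 16.026 = 99.8 μL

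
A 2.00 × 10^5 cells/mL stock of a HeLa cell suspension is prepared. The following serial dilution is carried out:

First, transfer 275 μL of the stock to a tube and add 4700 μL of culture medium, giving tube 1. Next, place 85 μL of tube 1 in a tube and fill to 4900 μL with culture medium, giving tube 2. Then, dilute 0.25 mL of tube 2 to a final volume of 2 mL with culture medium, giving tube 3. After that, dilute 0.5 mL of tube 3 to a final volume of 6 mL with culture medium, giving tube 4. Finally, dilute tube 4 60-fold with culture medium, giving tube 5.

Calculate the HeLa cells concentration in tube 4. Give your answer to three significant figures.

2.00 cells/mL

Step 1: 275 μL + 4700 μL = 4975 μL total → factor 4975/275 = 18.091
Step 2: 85 μL brought to 4900 μL → factor 4900/85 = 57.647
Step 3: 0.25 mL brought to 2 mL → factor 2/0.25 = 8
Step 4: 0.5 mL brought to 6 mL → factor 6/0.5 = 12
Dilution factor through tube 4 = 18.091 × 57.647 × 8 × 12 = 1.0012 × 10^5
[tube 4] = 2.00 × 10^5 cells/mL / 1.0012 × 10^5 = 2.00 cells/mL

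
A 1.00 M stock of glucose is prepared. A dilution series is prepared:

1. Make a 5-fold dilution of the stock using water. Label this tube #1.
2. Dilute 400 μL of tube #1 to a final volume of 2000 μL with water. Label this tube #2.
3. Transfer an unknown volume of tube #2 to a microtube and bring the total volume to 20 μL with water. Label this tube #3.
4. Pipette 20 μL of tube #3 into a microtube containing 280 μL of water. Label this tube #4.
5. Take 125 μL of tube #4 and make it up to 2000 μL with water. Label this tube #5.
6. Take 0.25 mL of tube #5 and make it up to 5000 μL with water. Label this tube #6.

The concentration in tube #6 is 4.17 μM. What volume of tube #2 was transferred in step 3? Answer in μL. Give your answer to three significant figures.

10.0 μL

Step 1: 5-fold → factor 5
Step 2: 400 μL brought to 2000 μL → factor 2000/400 = 5
Step 3: v brought to 20 μL → factor = 20 μL/v
Step 4: 20 μL + 280 μL = 300 μL total → factor 300/20 = 15
Step 5: 125 μL brought to 2000 μL → factor 2000/125 = 16
Step 6: 0.25 mL brought to 5000 μL → factor 5/0.25 = 20
Product of known-step factors = 1.2 × 10^5
Overall factor = 1.00 M / (4.17 μM) = 2.3981 × 10^5
Step-3 factor = 2.3981 × 10^5 / 1.2 × 10^5 = 1.9984
v = 20 μL / 1.9984 = 10.0 μL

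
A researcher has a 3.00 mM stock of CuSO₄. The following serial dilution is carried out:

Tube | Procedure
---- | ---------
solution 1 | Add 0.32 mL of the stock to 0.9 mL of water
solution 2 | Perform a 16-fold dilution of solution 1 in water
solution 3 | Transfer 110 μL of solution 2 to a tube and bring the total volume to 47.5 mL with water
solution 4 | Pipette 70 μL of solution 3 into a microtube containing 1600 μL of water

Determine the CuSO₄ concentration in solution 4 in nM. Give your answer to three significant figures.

Step 1: 0.32 mL + 0.9 mL = 1.22 mL total → factor 1.22/0.32 = 3.8125
Step 2: 16-fold → factor 16
Step 3: 110 μL brought to 47.5 mL → factor 47500/110 = 431.82
Step 4: 70 μL + 1600 μL = 1670 μL total → factor 1670/70 = 23.857
Overall dilution factor = 3.8125 × 16 × 431.82 × 23.857 = 6.2842 × 10^5
Final = 3.00 mM / 6.2842 × 10^5 = 4.774 × 10^-6 mM = 4.77 nM

4.77 nM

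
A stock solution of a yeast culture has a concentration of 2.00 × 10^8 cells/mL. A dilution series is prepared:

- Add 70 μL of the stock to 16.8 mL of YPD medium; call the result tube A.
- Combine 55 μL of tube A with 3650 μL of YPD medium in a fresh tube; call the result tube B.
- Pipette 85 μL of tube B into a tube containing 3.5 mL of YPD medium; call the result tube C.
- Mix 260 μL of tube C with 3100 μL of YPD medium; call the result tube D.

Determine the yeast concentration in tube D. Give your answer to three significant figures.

22.6 cells/mL

Step 1: 70 μL + 16.8 mL = 16870 μL total → factor 16870/70 = 241
Step 2: 55 μL + 3650 μL = 3705 μL total → factor 3705/55 = 67.364
Step 3: 85 μL + 3.5 mL = 3585 μL total → factor 3585/85 = 42.176
Step 4: 260 μL + 3100 μL = 3360 μL total → factor 3360/260 = 12.923
Overall dilution factor = 241 × 67.364 × 42.176 × 12.923 = 8.8487 × 10^6
Final = 2.00 × 10^8 cells/mL / 8.8487 × 10^6 = 22.6 cells/mL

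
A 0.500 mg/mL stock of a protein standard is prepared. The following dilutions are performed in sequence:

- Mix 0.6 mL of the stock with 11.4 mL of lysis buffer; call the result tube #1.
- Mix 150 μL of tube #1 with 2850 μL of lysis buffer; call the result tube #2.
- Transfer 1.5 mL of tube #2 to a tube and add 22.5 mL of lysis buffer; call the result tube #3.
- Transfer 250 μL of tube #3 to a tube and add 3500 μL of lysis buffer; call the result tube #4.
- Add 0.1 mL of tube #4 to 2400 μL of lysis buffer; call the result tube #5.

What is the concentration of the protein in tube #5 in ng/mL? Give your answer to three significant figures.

Step 1: 0.6 mL + 11.4 mL = 12 mL total → factor 12/0.6 = 20
Step 2: 150 μL + 2850 μL = 3000 μL total → factor 3000/150 = 20
Step 3: 1.5 mL + 22.5 mL = 24 mL total → factor 24/1.5 = 16
Step 4: 250 μL + 3500 μL = 3750 μL total → factor 3750/250 = 15
Step 5: 0.1 mL + 2400 μL = 2.5 mL total → factor 2.5/0.1 = 25
Overall dilution factor = 20 × 20 × 16 × 15 × 25 = 2.4 × 10^6
Final = 0.500 mg/mL / 2.4 × 10^6 = 2.083 × 10^-7 mg/mL = 0.208 ng/mL

0.208 ng/mL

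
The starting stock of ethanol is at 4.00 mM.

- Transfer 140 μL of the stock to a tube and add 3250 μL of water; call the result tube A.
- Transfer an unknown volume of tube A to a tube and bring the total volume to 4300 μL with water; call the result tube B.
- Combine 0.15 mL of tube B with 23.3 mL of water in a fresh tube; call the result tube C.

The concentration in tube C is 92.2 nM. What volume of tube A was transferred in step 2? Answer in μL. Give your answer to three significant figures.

375 μL

Step 1: 140 μL + 3250 μL = 3390 μL total → factor 3390/140 = 24.214
Step 2: v brought to 4300 μL → factor = 4300 μL/v
Step 3: 0.15 mL + 23.3 mL = 23.45 mL total → factor 23.45/0.15 = 156.33
Product of known-step factors = 3785.5
Overall factor = 4.00 mM / (92.2 nM) = 43384
Step-2 factor = 43384 / 3785.5 = 11.461
v = 4300 μL / 11.461 = 375 μL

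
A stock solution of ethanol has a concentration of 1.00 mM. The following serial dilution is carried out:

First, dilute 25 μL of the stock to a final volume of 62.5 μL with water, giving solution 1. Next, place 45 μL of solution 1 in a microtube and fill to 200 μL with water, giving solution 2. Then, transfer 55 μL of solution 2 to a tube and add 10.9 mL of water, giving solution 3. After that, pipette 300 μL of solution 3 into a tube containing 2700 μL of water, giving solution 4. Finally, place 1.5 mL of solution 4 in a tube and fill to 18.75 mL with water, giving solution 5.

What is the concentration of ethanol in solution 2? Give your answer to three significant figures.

Step 1: 25 μL brought to 62.5 μL → factor 62.5/25 = 2.5
Step 2: 45 μL brought to 200 μL → factor 200/45 = 4.4444
Dilution factor through solution 2 = 2.5 × 4.4444 = 11.111
[solution 2] = 1.00 mM / 11.111 = 0.0900 mM

0.0900 mM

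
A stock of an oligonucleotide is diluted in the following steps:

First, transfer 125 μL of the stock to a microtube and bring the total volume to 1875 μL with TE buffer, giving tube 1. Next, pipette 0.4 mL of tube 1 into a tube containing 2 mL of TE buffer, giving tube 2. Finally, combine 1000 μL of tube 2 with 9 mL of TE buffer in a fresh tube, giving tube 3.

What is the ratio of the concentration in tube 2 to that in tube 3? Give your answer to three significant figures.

10.0

Step 1: 125 μL brought to 1875 μL → factor 1875/125 = 15
Step 2: 0.4 mL + 2 mL = 2.4 mL total → factor 2.4/0.4 = 6
Step 3: 1000 μL + 9 mL = 10000 μL total → factor 10000/1000 = 10
Dilution factor to tube 2 = 90; to tube 3 = 900
[tube 2]/[tube 3] = (factor to tube 3)/(factor to tube 2) = 900/90 = 10.0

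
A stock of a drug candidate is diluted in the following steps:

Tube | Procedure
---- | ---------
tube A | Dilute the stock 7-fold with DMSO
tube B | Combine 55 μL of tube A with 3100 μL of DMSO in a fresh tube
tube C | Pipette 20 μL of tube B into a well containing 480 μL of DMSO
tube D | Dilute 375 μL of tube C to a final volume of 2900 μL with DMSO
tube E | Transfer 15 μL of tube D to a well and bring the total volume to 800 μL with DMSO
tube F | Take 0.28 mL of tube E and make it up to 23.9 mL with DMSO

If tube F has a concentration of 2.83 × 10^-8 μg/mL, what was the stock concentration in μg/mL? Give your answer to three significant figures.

10.0 μg/mL

Step 1: 7-fold → factor 7
Step 2: 55 μL + 3100 μL = 3155 μL total → factor 3155/55 = 57.364
Step 3: 20 μL + 480 μL = 500 μL total → factor 500/20 = 25
Step 4: 375 μL brought to 2900 μL → factor 2900/375 = 7.7333
Step 5: 15 μL brought to 800 μL → factor 800/15 = 53.333
Step 6: 0.28 mL brought to 23.9 mL → factor 23.9/0.28 = 85.357
Overall dilution factor = 7 × 57.364 × 25 × 7.7333 × 53.333 × 85.357 = 3.5341 × 10^8
Stock = 2.83 × 10^-8 μg/mL × 3.5341 × 10^8 = 10.0 μg/mL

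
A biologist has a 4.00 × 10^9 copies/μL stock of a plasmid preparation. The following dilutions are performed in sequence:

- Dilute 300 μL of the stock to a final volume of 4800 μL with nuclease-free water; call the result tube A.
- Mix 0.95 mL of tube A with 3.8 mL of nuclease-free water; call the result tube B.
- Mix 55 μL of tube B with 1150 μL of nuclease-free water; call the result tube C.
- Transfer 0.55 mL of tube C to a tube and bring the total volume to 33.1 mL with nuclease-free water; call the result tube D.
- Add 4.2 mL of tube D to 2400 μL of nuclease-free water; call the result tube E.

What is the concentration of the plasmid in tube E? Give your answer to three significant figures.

2.41 × 10^4 copies/μL

Step 1: 300 μL brought to 4800 μL → factor 4800/300 = 16
Step 2: 0.95 mL + 3.8 mL = 4.75 mL total → factor 4.75/0.95 = 5
Step 3: 55 μL + 1150 μL = 1205 μL total → factor 1205/55 = 21.909
Step 4: 0.55 mL brought to 33.1 mL → factor 33.1/0.55 = 60.182
Step 5: 4.2 mL + 2400 μL = 6.6 mL total → factor 6.6/4.2 = 1.5714
Overall dilution factor = 16 × 5 × 21.909 × 60.182 × 1.5714 = 1.6576 × 10^5
Final = 4.00 × 10^9 copies/μL / 1.6576 × 10^5 = 2.41 × 10^4 copies/μL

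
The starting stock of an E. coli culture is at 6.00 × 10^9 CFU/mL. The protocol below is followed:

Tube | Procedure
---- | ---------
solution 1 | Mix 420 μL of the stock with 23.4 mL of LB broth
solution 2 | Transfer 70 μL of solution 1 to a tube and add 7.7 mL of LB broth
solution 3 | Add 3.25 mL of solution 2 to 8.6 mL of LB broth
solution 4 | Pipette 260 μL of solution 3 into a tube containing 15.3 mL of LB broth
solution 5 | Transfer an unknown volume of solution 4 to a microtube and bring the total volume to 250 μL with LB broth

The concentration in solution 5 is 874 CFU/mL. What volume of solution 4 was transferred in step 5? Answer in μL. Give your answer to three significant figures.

Step 1: 420 μL + 23.4 mL = 23820 μL total → factor 23820/420 = 56.714
Step 2: 70 μL + 7.7 mL = 7770 μL total → factor 7770/70 = 111
Step 3: 3.25 mL + 8.6 mL = 11.85 mL total → factor 11.85/3.25 = 3.6462
Step 4: 260 μL + 15.3 mL = 15560 μL total → factor 15560/260 = 59.846
Step 5: v brought to 250 μL → factor = 250 μL/v
Product of known-step factors = 1.3737 × 10^6
Overall factor = 6.00 × 10^9 CFU/mL / (874 CFU/mL) = 6.865 × 10^6
Step-5 factor = 6.865 × 10^6 / 1.3737 × 10^6 = 4.9975
v = 250 μL / 4.9975 = 50.0 μL

50.0 μL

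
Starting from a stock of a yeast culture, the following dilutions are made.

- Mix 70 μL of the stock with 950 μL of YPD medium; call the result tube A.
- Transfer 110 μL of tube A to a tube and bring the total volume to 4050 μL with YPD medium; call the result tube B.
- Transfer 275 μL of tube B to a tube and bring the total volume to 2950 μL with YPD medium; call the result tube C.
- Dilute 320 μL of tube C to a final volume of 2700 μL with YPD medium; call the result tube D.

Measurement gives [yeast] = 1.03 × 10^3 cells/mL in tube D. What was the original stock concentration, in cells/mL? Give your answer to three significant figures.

5.00 × 10^7 cells/mL

Step 1: 70 μL + 950 μL = 1020 μL total → factor 1020/70 = 14.571
Step 2: 110 μL brought to 4050 μL → factor 4050/110 = 36.818
Step 3: 275 μL brought to 2950 μL → factor 2950/275 = 10.727
Step 4: 320 μL brought to 2700 μL → factor 2700/320 = 8.4375
Overall dilution factor = 14.571 × 36.818 × 10.727 × 8.4375 = 48559
Stock = 1.03 × 10^3 cells/mL × 48559 = 5.00 × 10^7 cells/mL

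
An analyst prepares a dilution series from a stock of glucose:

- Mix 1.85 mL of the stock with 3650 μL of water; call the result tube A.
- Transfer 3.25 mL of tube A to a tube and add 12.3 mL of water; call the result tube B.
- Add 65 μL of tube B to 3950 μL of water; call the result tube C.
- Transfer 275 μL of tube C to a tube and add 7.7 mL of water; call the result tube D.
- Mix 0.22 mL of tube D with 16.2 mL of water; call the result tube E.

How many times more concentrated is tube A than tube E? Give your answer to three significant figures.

6.40 × 10^5

Step 1: 1.85 mL + 3650 μL = 5.5 mL total → factor 5.5/1.85 = 2.973
Step 2: 3.25 mL + 12.3 mL = 15.55 mL total → factor 15.55/3.25 = 4.7846
Step 3: 65 μL + 3950 μL = 4015 μL total → factor 4015/65 = 61.769
Step 4: 275 μL + 7.7 mL = 7975 μL total → factor 7975/275 = 29
Step 5: 0.22 mL + 16.2 mL = 16.42 mL total → factor 16.42/0.22 = 74.636
Dilution factor to tube A = 2.973; to tube E = 1.9018 × 10^6
[tube A]/[tube E] = (factor to tube E)/(factor to tube A) = 1.9018 × 10^6/2.973 = 6.40 × 10^5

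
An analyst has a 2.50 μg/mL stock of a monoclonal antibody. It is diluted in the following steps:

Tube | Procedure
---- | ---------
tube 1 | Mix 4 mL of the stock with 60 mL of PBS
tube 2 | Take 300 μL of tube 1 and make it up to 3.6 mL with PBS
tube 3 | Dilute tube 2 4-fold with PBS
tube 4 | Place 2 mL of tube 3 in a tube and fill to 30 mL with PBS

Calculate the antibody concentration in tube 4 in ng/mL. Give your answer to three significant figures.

Step 1: 4 mL + 60 mL = 64 mL total → factor 64/4 = 16
Step 2: 300 μL brought to 3.6 mL → factor 3600/300 = 12
Step 3: 4-fold → factor 4
Step 4: 2 mL brought to 30 mL → factor 30/2 = 15
Dilution factor through tube 4 = 16 × 12 × 4 × 15 = 11520
[tube 4] = 2.50 μg/mL / 11520 = 0.0002170 μg/mL = 0.217 ng/mL

0.217 ng/mL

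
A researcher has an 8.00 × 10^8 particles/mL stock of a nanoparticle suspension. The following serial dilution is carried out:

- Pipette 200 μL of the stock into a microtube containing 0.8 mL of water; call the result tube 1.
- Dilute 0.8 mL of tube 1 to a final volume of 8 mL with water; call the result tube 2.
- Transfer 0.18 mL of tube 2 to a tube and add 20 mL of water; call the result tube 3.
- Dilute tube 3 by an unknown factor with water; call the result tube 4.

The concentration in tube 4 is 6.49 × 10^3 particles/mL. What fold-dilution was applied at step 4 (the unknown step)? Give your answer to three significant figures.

Step 1: 200 μL + 0.8 mL = 1000 μL total → factor 1000/200 = 5
Step 2: 0.8 mL brought to 8 mL → factor 8/0.8 = 10
Step 3: 0.18 mL + 20 mL = 20.18 mL total → factor 20.18/0.18 = 112.11
Step 4: unknown factor x
Product of known-step factors = 5605.6
Overall factor = 8.00 × 10^8 particles/mL / (6.49 × 10^3 particles/mL) = 1.2327 × 10^5
x = 1.2327 × 10^5 / 5605.6 = 22.0

22.0-fold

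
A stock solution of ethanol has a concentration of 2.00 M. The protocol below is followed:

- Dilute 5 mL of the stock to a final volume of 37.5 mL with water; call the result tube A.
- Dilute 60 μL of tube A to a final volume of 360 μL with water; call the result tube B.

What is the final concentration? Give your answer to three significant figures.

Step 1: 5 mL brought to 37.5 mL → factor 37.5/5 = 7.5
Step 2: 60 μL brought to 360 μL → factor 360/60 = 6
Overall dilution factor = 7.5 × 6 = 45
Final = 2.00 M / 45 = 0.0444 M

0.0444 M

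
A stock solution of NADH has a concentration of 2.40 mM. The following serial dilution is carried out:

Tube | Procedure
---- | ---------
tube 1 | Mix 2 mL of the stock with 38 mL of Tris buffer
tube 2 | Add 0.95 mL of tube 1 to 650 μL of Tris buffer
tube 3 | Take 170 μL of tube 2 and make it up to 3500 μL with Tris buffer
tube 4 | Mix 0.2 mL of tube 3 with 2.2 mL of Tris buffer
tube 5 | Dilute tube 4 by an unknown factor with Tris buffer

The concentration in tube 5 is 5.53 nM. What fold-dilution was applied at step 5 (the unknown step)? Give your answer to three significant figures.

52.2-fold

Step 1: 2 mL + 38 mL = 40 mL total → factor 40/2 = 20
Step 2: 0.95 mL + 650 μL = 1.6 mL total → factor 1.6/0.95 = 1.6842
Step 3: 170 μL brought to 3500 μL → factor 3500/170 = 20.588
Step 4: 0.2 mL + 2.2 mL = 2.4 mL total → factor 2.4/0.2 = 12
Step 5: unknown factor x
Product of known-step factors = 8322
Overall factor = 2.40 mM / (5.53 nM) = 4.34 × 10^5
x = 4.34 × 10^5 / 8322 = 52.2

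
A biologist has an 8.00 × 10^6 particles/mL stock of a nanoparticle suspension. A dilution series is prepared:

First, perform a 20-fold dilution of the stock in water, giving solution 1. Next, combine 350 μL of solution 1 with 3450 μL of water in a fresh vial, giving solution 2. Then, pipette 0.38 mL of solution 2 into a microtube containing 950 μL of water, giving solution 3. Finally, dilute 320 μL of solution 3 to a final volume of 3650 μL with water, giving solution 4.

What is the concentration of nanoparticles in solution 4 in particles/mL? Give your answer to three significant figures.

923 particles/mL

Step 1: 20-fold → factor 20
Step 2: 350 μL + 3450 μL = 3800 μL total → factor 3800/350 = 10.857
Step 3: 0.38 mL + 950 μL = 1.33 mL total → factor 1.33/0.38 = 3.5
Step 4: 320 μL brought to 3650 μL → factor 3650/320 = 11.406
Dilution factor through solution 4 = 20 × 10.857 × 3.5 × 11.406 = 8668.8
[solution 4] = 8.00 × 10^6 particles/mL / 8668.8 = 923 particles/mL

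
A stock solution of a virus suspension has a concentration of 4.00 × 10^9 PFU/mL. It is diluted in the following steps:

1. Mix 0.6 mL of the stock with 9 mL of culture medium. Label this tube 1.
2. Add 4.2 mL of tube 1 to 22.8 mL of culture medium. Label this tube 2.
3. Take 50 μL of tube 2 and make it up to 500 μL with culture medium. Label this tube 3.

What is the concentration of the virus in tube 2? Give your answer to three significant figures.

3.89 × 10^7 PFU/mL

Step 1: 0.6 mL + 9 mL = 9.6 mL total → factor 9.6/0.6 = 16
Step 2: 4.2 mL + 22.8 mL = 27 mL total → factor 27/4.2 = 6.4286
Dilution factor through tube 2 = 16 × 6.4286 = 102.86
[tube 2] = 4.00 × 10^9 PFU/mL / 102.86 = 3.89 × 10^7 PFU/mL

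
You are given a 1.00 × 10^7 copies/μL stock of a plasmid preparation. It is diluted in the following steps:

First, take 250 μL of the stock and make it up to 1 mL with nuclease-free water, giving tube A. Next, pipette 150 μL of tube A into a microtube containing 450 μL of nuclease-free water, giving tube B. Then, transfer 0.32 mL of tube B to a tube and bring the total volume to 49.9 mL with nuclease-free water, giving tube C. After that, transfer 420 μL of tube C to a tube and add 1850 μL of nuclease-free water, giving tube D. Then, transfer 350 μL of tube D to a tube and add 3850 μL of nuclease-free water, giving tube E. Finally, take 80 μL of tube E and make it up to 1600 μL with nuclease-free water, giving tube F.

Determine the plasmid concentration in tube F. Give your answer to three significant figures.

3.09 copies/μL

Step 1: 250 μL brought to 1 mL → factor 1000/250 = 4
Step 2: 150 μL + 450 μL = 600 μL total → factor 600/150 = 4
Step 3: 0.32 mL brought to 49.9 mL → factor 49.9/0.32 = 155.94
Step 4: 420 μL + 1850 μL = 2270 μL total → factor 2270/420 = 5.4048
Step 5: 350 μL + 3850 μL = 4200 μL total → factor 4200/350 = 12
Step 6: 80 μL brought to 1600 μL → factor 1600/80 = 20
Overall dilution factor = 4 × 4 × 155.94 × 5.4048 × 12 × 20 = 3.2364 × 10^6
Final = 1.00 × 10^7 copies/μL / 3.2364 × 10^6 = 3.09 copies/μL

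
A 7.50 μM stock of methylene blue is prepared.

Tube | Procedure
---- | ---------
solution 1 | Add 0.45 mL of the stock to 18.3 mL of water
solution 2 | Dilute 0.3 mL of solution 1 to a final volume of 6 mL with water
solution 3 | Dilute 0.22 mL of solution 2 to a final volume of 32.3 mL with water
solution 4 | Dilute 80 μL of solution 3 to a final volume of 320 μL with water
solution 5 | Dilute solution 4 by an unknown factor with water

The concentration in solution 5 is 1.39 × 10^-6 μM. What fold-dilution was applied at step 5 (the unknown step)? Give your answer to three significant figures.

Step 1: 0.45 mL + 18.3 mL = 18.75 mL total → factor 18.75/0.45 = 41.667
Step 2: 0.3 mL brought to 6 mL → factor 6/0.3 = 20
Step 3: 0.22 mL brought to 32.3 mL → factor 32.3/0.22 = 146.82
Step 4: 80 μL brought to 320 μL → factor 320/80 = 4
Step 5: unknown factor x
Product of known-step factors = 4.8939 × 10^5
Overall factor = 7.50 μM / (1.39 × 10^-6 μM) = 5.3957 × 10^6
x = 5.3957 × 10^6 / 4.8939 × 10^5 = 11.0

11.0-fold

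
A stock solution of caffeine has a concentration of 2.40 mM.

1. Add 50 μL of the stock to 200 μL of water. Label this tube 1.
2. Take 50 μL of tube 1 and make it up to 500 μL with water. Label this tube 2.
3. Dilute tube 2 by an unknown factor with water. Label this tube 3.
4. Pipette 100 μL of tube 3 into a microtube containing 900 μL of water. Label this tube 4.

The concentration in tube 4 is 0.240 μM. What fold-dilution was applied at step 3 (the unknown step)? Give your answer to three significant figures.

20.0-fold

Step 1: 50 μL + 200 μL = 250 μL total → factor 250/50 = 5
Step 2: 50 μL brought to 500 μL → factor 500/50 = 10
Step 3: unknown factor x
Step 4: 100 μL + 900 μL = 1000 μL total → factor 1000/100 = 10
Product of known-step factors = 500
Overall factor = 2.40 mM / (0.240 μM) = 10000
x = 10000 / 500 = 20.0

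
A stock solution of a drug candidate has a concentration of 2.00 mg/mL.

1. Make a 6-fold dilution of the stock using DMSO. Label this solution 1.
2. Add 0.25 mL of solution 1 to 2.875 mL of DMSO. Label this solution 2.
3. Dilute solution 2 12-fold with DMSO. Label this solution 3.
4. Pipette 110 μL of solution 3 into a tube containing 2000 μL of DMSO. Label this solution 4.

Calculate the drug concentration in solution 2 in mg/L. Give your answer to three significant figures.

Step 1: 6-fold → factor 6
Step 2: 0.25 mL + 2.875 mL = 3.125 mL total → factor 3.125/0.25 = 12.5
Dilution factor through solution 2 = 6 × 12.5 = 75
[solution 2] = 2.00 mg/mL / 75 = 0.02667 mg/mL = 26.7 mg/L

26.7 mg/L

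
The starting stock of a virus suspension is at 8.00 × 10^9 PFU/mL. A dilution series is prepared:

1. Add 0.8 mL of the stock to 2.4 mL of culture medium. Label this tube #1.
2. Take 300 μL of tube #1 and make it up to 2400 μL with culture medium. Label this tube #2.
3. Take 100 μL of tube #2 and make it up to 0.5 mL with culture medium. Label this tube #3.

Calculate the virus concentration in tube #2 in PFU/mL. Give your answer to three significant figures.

Step 1: 0.8 mL + 2.4 mL = 3.2 mL total → factor 3.2/0.8 = 4
Step 2: 300 μL brought to 2400 μL → factor 2400/300 = 8
Dilution factor through tube #2 = 4 × 8 = 32
[tube #2] = 8.00 × 10^9 PFU/mL / 32 = 2.50 × 10^8 PFU/mL

2.50 × 10^8 PFU/mL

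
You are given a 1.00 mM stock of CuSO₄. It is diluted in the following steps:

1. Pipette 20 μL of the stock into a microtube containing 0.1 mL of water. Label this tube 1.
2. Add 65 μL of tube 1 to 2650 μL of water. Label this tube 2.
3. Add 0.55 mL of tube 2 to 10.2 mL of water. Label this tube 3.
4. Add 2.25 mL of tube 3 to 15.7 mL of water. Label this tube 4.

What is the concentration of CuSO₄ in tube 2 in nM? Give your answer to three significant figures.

Step 1: 20 μL + 0.1 mL = 120 μL total → factor 120/20 = 6
Step 2: 65 μL + 2650 μL = 2715 μL total → factor 2715/65 = 41.769
Dilution factor through tube 2 = 6 × 41.769 = 250.62
[tube 2] = 1.00 mM / 250.62 = 0.003990 mM = 3.99 × 10^3 nM

3.99 × 10^3 nM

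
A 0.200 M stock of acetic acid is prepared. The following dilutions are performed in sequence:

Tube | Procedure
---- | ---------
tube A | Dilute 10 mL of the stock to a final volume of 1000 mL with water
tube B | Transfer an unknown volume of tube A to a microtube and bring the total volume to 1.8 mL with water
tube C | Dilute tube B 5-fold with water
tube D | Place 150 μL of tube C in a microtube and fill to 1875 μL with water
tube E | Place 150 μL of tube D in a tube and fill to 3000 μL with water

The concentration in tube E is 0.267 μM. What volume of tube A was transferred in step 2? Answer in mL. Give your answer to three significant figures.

Step 1: 10 mL brought to 1000 mL → factor 1000/10 = 100
Step 2: v brought to 1.8 mL → factor = 1.8 mL/v
Step 3: 5-fold → factor 5
Step 4: 150 μL brought to 1875 μL → factor 1875/150 = 12.5
Step 5: 150 μL brought to 3000 μL → factor 3000/150 = 20
Product of known-step factors = 1.25 × 10^5
Overall factor = 0.200 M / (0.267 μM) = 7.4906 × 10^5
Step-2 factor = 7.4906 × 10^5 / 1.25 × 10^5 = 5.9925
v = 1.8 mL / 5.9925 = 0.300 mL

0.300 mL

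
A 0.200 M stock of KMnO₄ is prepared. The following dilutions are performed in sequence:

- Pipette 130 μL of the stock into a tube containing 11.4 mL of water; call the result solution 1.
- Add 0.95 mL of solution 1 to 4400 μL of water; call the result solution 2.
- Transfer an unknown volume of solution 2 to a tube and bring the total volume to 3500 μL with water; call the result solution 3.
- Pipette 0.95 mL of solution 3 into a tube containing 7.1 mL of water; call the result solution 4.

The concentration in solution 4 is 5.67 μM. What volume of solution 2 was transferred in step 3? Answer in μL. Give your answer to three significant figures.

420 μL

Step 1: 130 μL + 11.4 mL = 11530 μL total → factor 11530/130 = 88.692
Step 2: 0.95 mL + 4400 μL = 5.35 mL total → factor 5.35/0.95 = 5.6316
Step 3: v brought to 3500 μL → factor = 3500 μL/v
Step 4: 0.95 mL + 7.1 mL = 8.05 mL total → factor 8.05/0.95 = 8.4737
Product of known-step factors = 4232.4
Overall factor = 0.200 M / (5.67 μM) = 35273
Step-3 factor = 35273 / 4232.4 = 8.3341
v = 3500 μL / 8.3341 = 420 μL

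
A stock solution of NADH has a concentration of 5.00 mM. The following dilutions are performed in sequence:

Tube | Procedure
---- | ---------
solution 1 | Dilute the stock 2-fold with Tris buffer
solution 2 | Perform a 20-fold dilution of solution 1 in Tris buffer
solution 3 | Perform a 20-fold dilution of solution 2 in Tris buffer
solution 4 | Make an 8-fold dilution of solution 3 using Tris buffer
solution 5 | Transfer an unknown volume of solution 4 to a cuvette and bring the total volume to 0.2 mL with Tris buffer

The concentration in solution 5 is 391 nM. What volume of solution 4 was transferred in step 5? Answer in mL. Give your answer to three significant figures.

0.100 mL

Step 1: 2-fold → factor 2
Step 2: 20-fold → factor 20
Step 3: 20-fold → factor 20
Step 4: 8-fold → factor 8
Step 5: v brought to 0.2 mL → factor = 0.2 mL/v
Product of known-step factors = 6400
Overall factor = 5.00 mM / (391 nM) = 12788
Step-5 factor = 12788 / 6400 = 1.9981
v = 0.2 mL / 1.9981 = 0.100 mL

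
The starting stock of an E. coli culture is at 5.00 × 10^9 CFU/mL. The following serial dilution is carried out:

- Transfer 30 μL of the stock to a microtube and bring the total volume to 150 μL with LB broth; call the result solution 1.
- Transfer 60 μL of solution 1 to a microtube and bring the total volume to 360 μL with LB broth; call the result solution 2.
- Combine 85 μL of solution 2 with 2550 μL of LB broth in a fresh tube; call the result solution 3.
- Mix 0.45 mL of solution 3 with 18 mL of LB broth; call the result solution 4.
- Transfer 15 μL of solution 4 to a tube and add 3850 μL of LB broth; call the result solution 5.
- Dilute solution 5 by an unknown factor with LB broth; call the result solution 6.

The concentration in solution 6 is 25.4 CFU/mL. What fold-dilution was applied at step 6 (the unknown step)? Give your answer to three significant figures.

Step 1: 30 μL brought to 150 μL → factor 150/30 = 5
Step 2: 60 μL brought to 360 μL → factor 360/60 = 6
Step 3: 85 μL + 2550 μL = 2635 μL total → factor 2635/85 = 31
Step 4: 0.45 mL + 18 mL = 18.45 mL total → factor 18.45/0.45 = 41
Step 5: 15 μL + 3850 μL = 3865 μL total → factor 3865/15 = 257.67
Step 6: unknown factor x
Product of known-step factors = 9.8248 × 10^6
Overall factor = 5.00 × 10^9 CFU/mL / (25.4 CFU/mL) = 1.9685 × 10^8
x = 1.9685 × 10^8 / 9.8248 × 10^6 = 20.0

20.0-fold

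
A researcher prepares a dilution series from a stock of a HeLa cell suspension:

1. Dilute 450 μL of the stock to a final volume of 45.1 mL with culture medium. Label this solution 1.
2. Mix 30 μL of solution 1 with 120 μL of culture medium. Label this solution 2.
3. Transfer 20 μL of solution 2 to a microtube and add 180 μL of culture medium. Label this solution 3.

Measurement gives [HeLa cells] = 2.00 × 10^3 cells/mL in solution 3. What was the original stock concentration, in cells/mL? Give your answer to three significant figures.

1.00 × 10^7 cells/mL

Step 1: 450 μL brought to 45.1 mL → factor 45100/450 = 100.22
Step 2: 30 μL + 120 μL = 150 μL total → factor 150/30 = 5
Step 3: 20 μL + 180 μL = 200 μL total → factor 200/20 = 10
Overall dilution factor = 100.22 × 5 × 10 = 5011.1
Stock = 2.00 × 10^3 cells/mL × 5011.1 = 1.00 × 10^7 cells/mL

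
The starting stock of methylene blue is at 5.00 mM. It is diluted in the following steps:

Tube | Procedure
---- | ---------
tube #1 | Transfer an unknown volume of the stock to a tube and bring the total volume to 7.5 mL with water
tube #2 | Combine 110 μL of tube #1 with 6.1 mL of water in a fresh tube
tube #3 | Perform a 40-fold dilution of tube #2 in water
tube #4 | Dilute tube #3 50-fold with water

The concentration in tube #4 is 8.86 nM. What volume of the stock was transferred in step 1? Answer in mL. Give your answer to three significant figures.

Step 1: v brought to 7.5 mL → factor = 7.5 mL/v
Step 2: 110 μL + 6.1 mL = 6210 μL total → factor 6210/110 = 56.455
Step 3: 40-fold → factor 40
Step 4: 50-fold → factor 50
Product of known-step factors = 1.1291 × 10^5
Overall factor = 5.00 mM / (8.86 nM) = 5.6433 × 10^5
Step-1 factor = 5.6433 × 10^5 / 1.1291 × 10^5 = 4.9981
v = 7.5 mL / 4.9981 = 1.50 mL

1.50 mL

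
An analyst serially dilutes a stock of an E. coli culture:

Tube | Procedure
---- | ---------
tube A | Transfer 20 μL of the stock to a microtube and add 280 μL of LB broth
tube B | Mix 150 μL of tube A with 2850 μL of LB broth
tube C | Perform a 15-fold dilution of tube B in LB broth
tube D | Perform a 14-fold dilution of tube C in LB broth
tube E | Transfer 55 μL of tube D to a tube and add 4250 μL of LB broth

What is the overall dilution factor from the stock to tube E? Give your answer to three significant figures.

Step 1: 20 μL + 280 μL = 300 μL total → factor 300/20 = 15
Step 2: 150 μL + 2850 μL = 3000 μL total → factor 3000/150 = 20
Step 3: 15-fold → factor 15
Step 4: 14-fold → factor 14
Step 5: 55 μL + 4250 μL = 4305 μL total → factor 4305/55 = 78.273
Overall dilution factor = 15 × 20 × 15 × 14 × 78.273 = 4.9312 × 10^6

4.93 × 10^6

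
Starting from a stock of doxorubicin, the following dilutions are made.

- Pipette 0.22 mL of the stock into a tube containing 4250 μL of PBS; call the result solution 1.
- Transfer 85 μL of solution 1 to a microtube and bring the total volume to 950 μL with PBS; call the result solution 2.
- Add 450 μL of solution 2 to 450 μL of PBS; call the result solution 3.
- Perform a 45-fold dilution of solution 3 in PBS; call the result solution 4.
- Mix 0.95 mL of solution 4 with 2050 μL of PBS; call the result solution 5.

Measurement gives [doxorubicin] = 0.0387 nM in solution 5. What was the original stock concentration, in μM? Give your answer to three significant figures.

Step 1: 0.22 mL + 4250 μL = 4.47 mL total → factor 4.47/0.22 = 20.318
Step 2: 85 μL brought to 950 μL → factor 950/85 = 11.176
Step 3: 450 μL + 450 μL = 900 μL total → factor 900/450 = 2
Step 4: 45-fold → factor 45
Step 5: 0.95 mL + 2050 μL = 3 mL total → factor 3/0.95 = 3.1579
Overall dilution factor = 20.318 × 11.176 × 2 × 45 × 3.1579 = 64540
Stock = 0.0387 nM × 64540 = 2498 nM = 2.50 μM

2.50 μM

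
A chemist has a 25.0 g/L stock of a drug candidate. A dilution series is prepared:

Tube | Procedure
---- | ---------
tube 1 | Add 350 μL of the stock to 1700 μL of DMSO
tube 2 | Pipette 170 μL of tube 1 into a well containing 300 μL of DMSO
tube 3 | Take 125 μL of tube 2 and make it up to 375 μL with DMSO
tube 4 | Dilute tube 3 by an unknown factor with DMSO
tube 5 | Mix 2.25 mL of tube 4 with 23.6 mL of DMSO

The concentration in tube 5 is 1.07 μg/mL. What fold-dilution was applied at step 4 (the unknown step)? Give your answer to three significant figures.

41.9-fold

Step 1: 350 μL + 1700 μL = 2050 μL total → factor 2050/350 = 5.8571
Step 2: 170 μL + 300 μL = 470 μL total → factor 470/170 = 2.7647
Step 3: 125 μL brought to 375 μL → factor 375/125 = 3
Step 4: unknown factor x
Step 5: 2.25 mL + 23.6 mL = 25.85 mL total → factor 25.85/2.25 = 11.489
Product of known-step factors = 558.13
Overall factor = 25.0 g/L / (1.07 μg/mL) = 23364
x = 23364 / 558.13 = 41.9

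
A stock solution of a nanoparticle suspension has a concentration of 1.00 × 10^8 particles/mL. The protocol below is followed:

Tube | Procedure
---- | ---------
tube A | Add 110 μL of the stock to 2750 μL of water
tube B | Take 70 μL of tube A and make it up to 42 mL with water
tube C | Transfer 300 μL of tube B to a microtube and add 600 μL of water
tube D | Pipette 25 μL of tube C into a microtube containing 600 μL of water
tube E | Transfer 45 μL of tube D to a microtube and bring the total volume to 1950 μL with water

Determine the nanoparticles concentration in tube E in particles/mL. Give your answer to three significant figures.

1.97 particles/mL

Step 1: 110 μL + 2750 μL = 2860 μL total → factor 2860/110 = 26
Step 2: 70 μL brought to 42 mL → factor 42000/70 = 600
Step 3: 300 μL + 600 μL = 900 μL total → factor 900/300 = 3
Step 4: 25 μL + 600 μL = 625 μL total → factor 625/25 = 25
Step 5: 45 μL brought to 1950 μL → factor 1950/45 = 43.333
Overall dilution factor = 26 × 600 × 3 × 25 × 43.333 = 5.07 × 10^7
Final = 1.00 × 10^8 particles/mL / 5.07 × 10^7 = 1.97 particles/mL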